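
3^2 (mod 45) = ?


3^1 mod 45 = 3
3^2 mod 45 = 9


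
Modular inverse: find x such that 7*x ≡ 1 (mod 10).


Use the extended Euclidean algorithm on (10, 7); each row r = 10*s + 7*t:
r=10, s=1, t=0
r=7, s=0, t=1
q=1: r=3, s=1, t=-1   [10*(1) + 7*(-1) = 3]
q=2: r=1, s=-2, t=3   [10*(-2) + 7*(3) = 1]
q=3: r=0, s=7, t=-10   [10*(7) + 7*(-10) = 0]
GCD = 1 with t = 3, so 7*(3) ≡ 1 (mod 10)
Inverse = 3 mod 10 = 3
Check: 7 * 3 = 21 ≡ 1 (mod 10)

7^(-1) ≡ 3 (mod 10)


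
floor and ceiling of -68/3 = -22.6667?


-68/3 = -22.6667
floor = -23
ceil = -22

floor = -23, ceil = -22


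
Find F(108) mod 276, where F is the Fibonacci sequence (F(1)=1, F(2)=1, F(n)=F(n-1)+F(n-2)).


F(k) mod 276 for k=1..108:
1, 1, 2, 3, 5, 8, 13, 21, 34, 55, 89, 144, 233, 101, 58, 159, 217, 100, 41, 141, 182, 47, 229, 0, 229, 229, 182, 135, 41, 176, 217, 117, 58, 175, 233, 132, 89, 221, 34, 255, 13, 268, 5, 273, 2, 275, 1, 0, 1, 1, 2, 3, 5, 8, 13, 21, 34, 55, 89, 144, 233, 101, 58, 159, 217, 100, 41, 141, 182, 47, 229, 0, 229, 229, 182, 135, 41, 176, 217, 117, 58, 175, 233, 132, 89, 221, 34, 255, 13, 268, 5, 273, 2, 275, 1, 0, 1, 1, 2, 3, 5, 8, 13, 21, 34, 55, 89, 144
F(108) mod 276 = 144


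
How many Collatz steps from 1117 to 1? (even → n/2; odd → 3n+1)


1117 → 3352 → 1676 → 838 → 419 → 1258 → 629 → 1888 → 944 → 472 → 236 → 118 → 59 → 178 → 89 → 268 → 134 → 67 → 202 → 101 → 304 → 152 → 76 → 38 → 19 → 58 → 29 → 88 → 44 → 22 → 11 → 34 → 17 → 52 → 26 → 13 → 40 → 20 → 10 → 5 → 16 → 8 → 4 → 2 → 1
Total steps = 44

44 steps


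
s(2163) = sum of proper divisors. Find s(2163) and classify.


Proper divisors: 1, 3, 7, 21, 103, 309, 721
Sum = 1 + 3 + 7 + 21 + 103 + 309 + 721 = 1165
1165 < 2163 → deficient

s(2163) = 1165 (deficient)


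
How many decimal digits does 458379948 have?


458379948 has 9 digits in base 10
floor(log10(458379948)) + 1 = floor(8.6612) + 1 = 9

9 digits (base 10)


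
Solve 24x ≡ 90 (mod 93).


GCD(24, 93) = 3 divides 90
Divide: 8x ≡ 30 (mod 31)
x ≡ 27 (mod 31)


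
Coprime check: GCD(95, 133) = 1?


Euclidean algorithm:
133 = 1 * 95 + 38
95 = 2 * 38 + 19
38 = 2 * 19 + 0
GCD(95, 133) = 19

No, not coprime (GCD = 19)


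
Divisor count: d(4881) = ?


4881 = 3^1 × 1627^1
d(4881) = (1+1) × (1+1) = 4

4 divisors


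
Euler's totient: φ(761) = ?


761 = 761
Prime factors: 761
φ(761) = 761 × (1-1/761)
= 761 × 760/761 = 760

φ(761) = 760


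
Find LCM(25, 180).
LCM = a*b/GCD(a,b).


GCD(25, 180) = 5
LCM = 25*180/5 = 4500/5 = 900

LCM = 900


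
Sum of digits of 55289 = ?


5 + 5 + 2 + 8 + 9 = 29


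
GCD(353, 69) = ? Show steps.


353 = 5 * 69 + 8
69 = 8 * 8 + 5
8 = 1 * 5 + 3
5 = 1 * 3 + 2
3 = 1 * 2 + 1
2 = 2 * 1 + 0
GCD = 1


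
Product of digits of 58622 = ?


5 × 8 × 6 × 2 × 2 = 960


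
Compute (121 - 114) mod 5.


121 - 114 = 7
7 mod 5 = 2


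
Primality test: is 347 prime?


Check divisors up to sqrt(347) = 18.6279
No divisors found.
347 is prime.

Yes, 347 is prime


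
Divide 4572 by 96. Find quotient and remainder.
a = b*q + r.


4572 = 96 * 47 + 60
Check: 4512 + 60 = 4572

q = 47, r = 60


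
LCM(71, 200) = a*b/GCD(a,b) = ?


GCD(71, 200) = 1
LCM = 71*200/1 = 14200/1 = 14200

LCM = 14200


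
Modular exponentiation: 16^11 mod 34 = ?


16^1 mod 34 = 16
16^2 mod 34 = 18
16^3 mod 34 = 16
16^4 mod 34 = 18
16^5 mod 34 = 16
16^6 mod 34 = 18
16^7 mod 34 = 16
16^8 mod 34 = 18
16^9 mod 34 = 16
16^10 mod 34 = 18
16^11 mod 34 = 16


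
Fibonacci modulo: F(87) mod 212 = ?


F(k) mod 212 for k=1..87:
1, 1, 2, 3, 5, 8, 13, 21, 34, 55, 89, 144, 21, 165, 186, 139, 113, 40, 153, 193, 134, 115, 37, 152, 189, 129, 106, 23, 129, 152, 69, 9, 78, 87, 165, 40, 205, 33, 26, 59, 85, 144, 17, 161, 178, 127, 93, 8, 101, 109, 210, 107, 105, 0, 105, 105, 210, 103, 101, 204, 93, 85, 178, 51, 17, 68, 85, 153, 26, 179, 205, 172, 165, 125, 78, 203, 69, 60, 129, 189, 106, 83, 189, 60, 37, 97, 134
F(87) mod 212 = 134


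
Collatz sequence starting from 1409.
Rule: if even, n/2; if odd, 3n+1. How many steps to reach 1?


1409 → 4228 → 2114 → 1057 → 3172 → 1586 → 793 → 2380 → 1190 → 595 → 1786 → 893 → 2680 → 1340 → 670 → 335 → 1006 → 503 → 1510 → 755 → 2266 → 1133 → 3400 → 1700 → 850 → 425 → 1276 → 638 → 319 → 958 → 479 → 1438 → 719 → 2158 → 1079 → 3238 → 1619 → 4858 → 2429 → 7288 → 3644 → 1822 → 911 → 2734 → 1367 → 4102 → 2051 → 6154 → 3077 → 9232 → 4616 → 2308 → 1154 → 577 → 1732 → 866 → 433 → 1300 → 650 → 325 → 976 → 488 → 244 → 122 → 61 → 184 → 92 → 46 → 23 → 70 → 35 → 106 → 53 → 160 → 80 → 40 → 20 → 10 → 5 → 16 → 8 → 4 → 2 → 1
Total steps = 83

83 steps


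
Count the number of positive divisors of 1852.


1852 = 2^2 × 463^1
d(1852) = (2+1) × (1+1) = 6

6 divisors


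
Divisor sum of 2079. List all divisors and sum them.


Divisors of 2079: 1, 3, 7, 9, 11, 21, 27, 33, 63, 77, 99, 189, 231, 297, 693, 2079
Sum = 1 + 3 + 7 + 9 + 11 + 21 + 27 + 33 + 63 + 77 + 99 + 189 + 231 + 297 + 693 + 2079 = 3840

σ(2079) = 3840


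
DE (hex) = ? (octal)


DE (base 16) = 222 (decimal)
222 (decimal) = 336 (base 8)


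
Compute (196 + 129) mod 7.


196 + 129 = 325
325 mod 7 = 3


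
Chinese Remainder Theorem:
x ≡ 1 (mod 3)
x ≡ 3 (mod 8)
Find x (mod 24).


M = 3*8 = 24
M1 = M/3 = 8, M2 = M/8 = 3
M1^(-1) mod 3 = 2, M2^(-1) mod 8 = 3
x = 1*8*2 + 3*3*3 = 43
43 mod 24 = 19
Check: 19 mod 3 = 1 ✓, 19 mod 8 = 3 ✓

x ≡ 19 (mod 24)


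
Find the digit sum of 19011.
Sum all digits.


1 + 9 + 0 + 1 + 1 = 12


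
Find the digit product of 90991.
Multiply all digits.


9 × 0 × 9 × 9 × 1 = 0


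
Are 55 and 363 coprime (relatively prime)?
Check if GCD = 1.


Euclidean algorithm:
363 = 6 * 55 + 33
55 = 1 * 33 + 22
33 = 1 * 22 + 11
22 = 2 * 11 + 0
GCD(55, 363) = 11

No, not coprime (GCD = 11)


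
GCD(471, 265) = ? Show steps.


471 = 1 * 265 + 206
265 = 1 * 206 + 59
206 = 3 * 59 + 29
59 = 2 * 29 + 1
29 = 29 * 1 + 0
GCD = 1


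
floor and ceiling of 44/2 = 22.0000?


44/2 = 22.0000
floor = 22
ceil = 22

floor = 22, ceil = 22


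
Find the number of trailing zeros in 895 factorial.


floor(895/5) = 179
floor(895/25) = 35
floor(895/125) = 7
floor(895/625) = 1
Total = 222

222 trailing zeros


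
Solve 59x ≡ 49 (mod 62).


GCD(59, 62) = 1, unique solution
a^(-1) mod 62 = 41
x = 41 * 49 mod 62 = 25

x ≡ 25 (mod 62)


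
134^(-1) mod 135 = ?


Use the extended Euclidean algorithm on (135, 134); each row r = 135*s + 134*t:
r=135, s=1, t=0
r=134, s=0, t=1
q=1: r=1, s=1, t=-1   [135*(1) + 134*(-1) = 1]
q=134: r=0, s=-134, t=135   [135*(-134) + 134*(135) = 0]
GCD = 1 with t = -1, so 134*(-1) ≡ 1 (mod 135)
Inverse = -1 mod 135 = 134
Check: 134 * 134 = 17956 ≡ 1 (mod 135)

134^(-1) ≡ 134 (mod 135)


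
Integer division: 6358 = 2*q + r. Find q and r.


6358 = 2 * 3179 + 0
Check: 6358 + 0 = 6358

q = 3179, r = 0


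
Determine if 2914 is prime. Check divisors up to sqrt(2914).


2914 / 2 = 1457 (exact division)
2914 is NOT prime.

No, 2914 is not prime


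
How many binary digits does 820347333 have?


820347333 in base 2 = 110000111001011000000111000101
Number of digits = 30

30 digits (base 2)


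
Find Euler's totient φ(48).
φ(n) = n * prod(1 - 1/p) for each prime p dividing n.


48 = 2^4 × 3
Prime factors: 2, 3
φ(48) = 48 × (1-1/2) × (1-1/3)
= 48 × 1/2 × 2/3 = 16

φ(48) = 16


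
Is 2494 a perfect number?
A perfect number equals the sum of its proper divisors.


Proper divisors of 2494: 1, 2, 29, 43, 58, 86, 1247
Sum = 1 + 2 + 29 + 43 + 58 + 86 + 1247 = 1466

No, 2494 is not perfect (1466 ≠ 2494)


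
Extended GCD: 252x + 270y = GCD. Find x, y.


Tabular extended Euclidean (each row: r = 252*s + 270*t):
r=252, s=1, t=0
r=270, s=0, t=1
q=0: r=252, s=1, t=0   [252*(1) + 270*(0) = 252]
q=1: r=18, s=-1, t=1   [252*(-1) + 270*(1) = 18]
q=14: r=0, s=15, t=-14   [252*(15) + 270*(-14) = 0]
GCD = 18; from the row with r=18: x=-1, y=1
Check: 252*(-1) + 270*(1) = -252 + 270 = 18

GCD = 18, x = -1, y = 1


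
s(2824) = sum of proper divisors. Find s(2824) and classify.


Proper divisors: 1, 2, 4, 8, 353, 706, 1412
Sum = 1 + 2 + 4 + 8 + 353 + 706 + 1412 = 2486
2486 < 2824 → deficient

s(2824) = 2486 (deficient)


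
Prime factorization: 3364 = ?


3364 / 2 = 1682
1682 / 2 = 841
841 / 29 = 29
29 / 29 = 1
3364 = 2^2 × 29^2


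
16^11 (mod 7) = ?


16^1 mod 7 = 2
16^2 mod 7 = 4
16^3 mod 7 = 1
16^4 mod 7 = 2
16^5 mod 7 = 4
16^6 mod 7 = 1
16^7 mod 7 = 2
16^8 mod 7 = 4
16^9 mod 7 = 1
16^10 mod 7 = 2
16^11 mod 7 = 4


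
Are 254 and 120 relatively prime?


Euclidean algorithm:
254 = 2 * 120 + 14
120 = 8 * 14 + 8
14 = 1 * 8 + 6
8 = 1 * 6 + 2
6 = 3 * 2 + 0
GCD(254, 120) = 2

No, not coprime (GCD = 2)


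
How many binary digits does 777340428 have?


777340428 in base 2 = 101110010101010100011000001100
Number of digits = 30

30 digits (base 2)


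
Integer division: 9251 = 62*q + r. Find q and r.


9251 = 62 * 149 + 13
Check: 9238 + 13 = 9251

q = 149, r = 13


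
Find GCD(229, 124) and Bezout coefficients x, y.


Tabular extended Euclidean (each row: r = 229*s + 124*t):
r=229, s=1, t=0
r=124, s=0, t=1
q=1: r=105, s=1, t=-1   [229*(1) + 124*(-1) = 105]
q=1: r=19, s=-1, t=2   [229*(-1) + 124*(2) = 19]
q=5: r=10, s=6, t=-11   [229*(6) + 124*(-11) = 10]
q=1: r=9, s=-7, t=13   [229*(-7) + 124*(13) = 9]
q=1: r=1, s=13, t=-24   [229*(13) + 124*(-24) = 1]
q=9: r=0, s=-124, t=229   [229*(-124) + 124*(229) = 0]
GCD = 1; from the row with r=1: x=13, y=-24
Check: 229*(13) + 124*(-24) = 2977 - 2976 = 1

GCD = 1, x = 13, y = -24


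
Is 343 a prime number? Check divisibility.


343 / 7 = 49 (exact division)
343 is NOT prime.

No, 343 is not prime


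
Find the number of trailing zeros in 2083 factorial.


floor(2083/5) = 416
floor(2083/25) = 83
floor(2083/125) = 16
floor(2083/625) = 3
Total = 518

518 trailing zeros


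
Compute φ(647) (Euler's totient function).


647 = 647
Prime factors: 647
φ(647) = 647 × (1-1/647)
= 647 × 646/647 = 646

φ(647) = 646


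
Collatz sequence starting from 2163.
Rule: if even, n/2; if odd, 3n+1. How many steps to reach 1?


2163 → 6490 → 3245 → 9736 → 4868 → 2434 → 1217 → 3652 → 1826 → 913 → 2740 → 1370 → 685 → 2056 → 1028 → 514 → 257 → 772 → 386 → 193 → 580 → 290 → 145 → 436 → 218 → 109 → 328 → 164 → 82 → 41 → 124 → 62 → 31 → 94 → 47 → 142 → 71 → 214 → 107 → 322 → 161 → 484 → 242 → 121 → 364 → 182 → 91 → 274 → 137 → 412 → 206 → 103 → 310 → 155 → 466 → 233 → 700 → 350 → 175 → 526 → 263 → 790 → 395 → 1186 → 593 → 1780 → 890 → 445 → 1336 → 668 → 334 → 167 → 502 → 251 → 754 → 377 → 1132 → 566 → 283 → 850 → 425 → 1276 → 638 → 319 → 958 → 479 → 1438 → 719 → 2158 → 1079 → 3238 → 1619 → 4858 → 2429 → 7288 → 3644 → 1822 → 911 → 2734 → 1367 → 4102 → 2051 → 6154 → 3077 → 9232 → 4616 → 2308 → 1154 → 577 → 1732 → 866 → 433 → 1300 → 650 → 325 → 976 → 488 → 244 → 122 → 61 → 184 → 92 → 46 → 23 → 70 → 35 → 106 → 53 → 160 → 80 → 40 → 20 → 10 → 5 → 16 → 8 → 4 → 2 → 1
Total steps = 138

138 steps


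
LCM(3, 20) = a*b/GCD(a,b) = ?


GCD(3, 20) = 1
LCM = 3*20/1 = 60/1 = 60

LCM = 60


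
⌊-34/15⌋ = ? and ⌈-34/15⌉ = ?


-34/15 = -2.2667
floor = -3
ceil = -2

floor = -3, ceil = -2


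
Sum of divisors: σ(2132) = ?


Divisors of 2132: 1, 2, 4, 13, 26, 41, 52, 82, 164, 533, 1066, 2132
Sum = 1 + 2 + 4 + 13 + 26 + 41 + 52 + 82 + 164 + 533 + 1066 + 2132 = 4116

σ(2132) = 4116


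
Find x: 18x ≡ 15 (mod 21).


GCD(18, 21) = 3 divides 15
Divide: 6x ≡ 5 (mod 7)
x ≡ 2 (mod 7)


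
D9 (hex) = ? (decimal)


D9 (base 16) = 217 (decimal)
217 (decimal) = 217 (base 10)


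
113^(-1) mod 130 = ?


Use the extended Euclidean algorithm on (130, 113); each row r = 130*s + 113*t:
r=130, s=1, t=0
r=113, s=0, t=1
q=1: r=17, s=1, t=-1   [130*(1) + 113*(-1) = 17]
q=6: r=11, s=-6, t=7   [130*(-6) + 113*(7) = 11]
q=1: r=6, s=7, t=-8   [130*(7) + 113*(-8) = 6]
q=1: r=5, s=-13, t=15   [130*(-13) + 113*(15) = 5]
q=1: r=1, s=20, t=-23   [130*(20) + 113*(-23) = 1]
q=5: r=0, s=-113, t=130   [130*(-113) + 113*(130) = 0]
GCD = 1 with t = -23, so 113*(-23) ≡ 1 (mod 130)
Inverse = -23 mod 130 = 107
Check: 113 * 107 = 12091 ≡ 1 (mod 130)

113^(-1) ≡ 107 (mod 130)


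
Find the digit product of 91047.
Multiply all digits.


9 × 1 × 0 × 4 × 7 = 0


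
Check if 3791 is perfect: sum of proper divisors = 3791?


Proper divisors of 3791: 1, 17, 223
Sum = 1 + 17 + 223 = 241

No, 3791 is not perfect (241 ≠ 3791)


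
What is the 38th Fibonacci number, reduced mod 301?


F(k) mod 301 for k=1..38:
1, 1, 2, 3, 5, 8, 13, 21, 34, 55, 89, 144, 233, 76, 8, 84, 92, 176, 268, 143, 110, 253, 62, 14, 76, 90, 166, 256, 121, 76, 197, 273, 169, 141, 9, 150, 159, 8
F(38) mod 301 = 8


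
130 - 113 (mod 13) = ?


130 - 113 = 17
17 mod 13 = 4


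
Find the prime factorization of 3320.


3320 / 2 = 1660
1660 / 2 = 830
830 / 2 = 415
415 / 5 = 83
83 / 83 = 1
3320 = 2^3 × 5 × 83


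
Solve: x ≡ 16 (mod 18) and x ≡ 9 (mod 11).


M = 18*11 = 198
M1 = M/18 = 11, M2 = M/11 = 18
M1^(-1) mod 18 = 5, M2^(-1) mod 11 = 8
x = 16*11*5 + 9*18*8 = 2176
2176 mod 198 = 196
Check: 196 mod 18 = 16 ✓, 196 mod 11 = 9 ✓

x ≡ 196 (mod 198)


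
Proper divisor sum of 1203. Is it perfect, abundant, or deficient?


Proper divisors: 1, 3, 401
Sum = 1 + 3 + 401 = 405
405 < 1203 → deficient

s(1203) = 405 (deficient)


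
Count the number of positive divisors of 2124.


2124 = 2^2 × 3^2 × 59^1
d(2124) = (2+1) × (2+1) × (1+1) = 18

18 divisors


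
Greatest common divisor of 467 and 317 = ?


467 = 1 * 317 + 150
317 = 2 * 150 + 17
150 = 8 * 17 + 14
17 = 1 * 14 + 3
14 = 4 * 3 + 2
3 = 1 * 2 + 1
2 = 2 * 1 + 0
GCD = 1


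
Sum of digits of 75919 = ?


7 + 5 + 9 + 1 + 9 = 31


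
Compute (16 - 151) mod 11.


16 - 151 = -135
-135 mod 11 = 8


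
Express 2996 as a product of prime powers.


2996 / 2 = 1498
1498 / 2 = 749
749 / 7 = 107
107 / 107 = 1
2996 = 2^2 × 7 × 107


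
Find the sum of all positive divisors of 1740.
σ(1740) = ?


Divisors of 1740: 1, 2, 3, 4, 5, 6, 10, 12, 15, 20, 29, 30, 58, 60, 87, 116, 145, 174, 290, 348, 435, 580, 870, 1740
Sum = 1 + 2 + 3 + 4 + 5 + 6 + 10 + 12 + 15 + 20 + 29 + 30 + 58 + 60 + 87 + 116 + 145 + 174 + 290 + 348 + 435 + 580 + 870 + 1740 = 5040

σ(1740) = 5040


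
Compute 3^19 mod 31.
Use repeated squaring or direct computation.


3^1 mod 31 = 3
3^2 mod 31 = 9
3^3 mod 31 = 27
3^4 mod 31 = 19
3^5 mod 31 = 26
3^6 mod 31 = 16
3^7 mod 31 = 17
3^8 mod 31 = 20
3^9 mod 31 = 29
3^10 mod 31 = 25
3^11 mod 31 = 13
3^12 mod 31 = 8
3^13 mod 31 = 24
3^14 mod 31 = 10
3^15 mod 31 = 30
3^16 mod 31 = 28
3^17 mod 31 = 22
3^18 mod 31 = 4
3^19 mod 31 = 12


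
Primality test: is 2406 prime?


2406 / 2 = 1203 (exact division)
2406 is NOT prime.

No, 2406 is not prime


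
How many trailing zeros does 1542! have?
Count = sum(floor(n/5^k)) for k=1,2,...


floor(1542/5) = 308
floor(1542/25) = 61
floor(1542/125) = 12
floor(1542/625) = 2
Total = 383

383 trailing zeros


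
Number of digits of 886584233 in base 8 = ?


886584233 in base 8 = 6466031651
Number of digits = 10

10 digits (base 8)


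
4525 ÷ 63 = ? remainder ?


4525 = 63 * 71 + 52
Check: 4473 + 52 = 4525

q = 71, r = 52


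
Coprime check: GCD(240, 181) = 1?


Euclidean algorithm:
240 = 1 * 181 + 59
181 = 3 * 59 + 4
59 = 14 * 4 + 3
4 = 1 * 3 + 1
3 = 3 * 1 + 0
GCD(240, 181) = 1

Yes, coprime (GCD = 1)


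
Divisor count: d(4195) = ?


4195 = 5^1 × 839^1
d(4195) = (1+1) × (1+1) = 4

4 divisors


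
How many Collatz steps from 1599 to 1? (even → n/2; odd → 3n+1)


1599 → 4798 → 2399 → 7198 → 3599 → 10798 → 5399 → 16198 → 8099 → 24298 → 12149 → 36448 → 18224 → 9112 → 4556 → 2278 → 1139 → 3418 → 1709 → 5128 → 2564 → 1282 → 641 → 1924 → 962 → 481 → 1444 → 722 → 361 → 1084 → 542 → 271 → 814 → 407 → 1222 → 611 → 1834 → 917 → 2752 → 1376 → 688 → 344 → 172 → 86 → 43 → 130 → 65 → 196 → 98 → 49 → 148 → 74 → 37 → 112 → 56 → 28 → 14 → 7 → 22 → 11 → 34 → 17 → 52 → 26 → 13 → 40 → 20 → 10 → 5 → 16 → 8 → 4 → 2 → 1
Total steps = 73

73 steps


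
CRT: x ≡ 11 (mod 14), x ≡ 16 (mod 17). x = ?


M = 14*17 = 238
M1 = M/14 = 17, M2 = M/17 = 14
M1^(-1) mod 14 = 5, M2^(-1) mod 17 = 11
x = 11*17*5 + 16*14*11 = 3399
3399 mod 238 = 67
Check: 67 mod 14 = 11 ✓, 67 mod 17 = 16 ✓

x ≡ 67 (mod 238)


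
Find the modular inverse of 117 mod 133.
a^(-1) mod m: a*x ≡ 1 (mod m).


Use the extended Euclidean algorithm on (133, 117); each row r = 133*s + 117*t:
r=133, s=1, t=0
r=117, s=0, t=1
q=1: r=16, s=1, t=-1   [133*(1) + 117*(-1) = 16]
q=7: r=5, s=-7, t=8   [133*(-7) + 117*(8) = 5]
q=3: r=1, s=22, t=-25   [133*(22) + 117*(-25) = 1]
q=5: r=0, s=-117, t=133   [133*(-117) + 117*(133) = 0]
GCD = 1 with t = -25, so 117*(-25) ≡ 1 (mod 133)
Inverse = -25 mod 133 = 108
Check: 117 * 108 = 12636 ≡ 1 (mod 133)

117^(-1) ≡ 108 (mod 133)


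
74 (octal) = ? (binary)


74 (base 8) = 60 (decimal)
60 (decimal) = 111100 (base 2)


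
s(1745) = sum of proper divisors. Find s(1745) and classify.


Proper divisors: 1, 5, 349
Sum = 1 + 5 + 349 = 355
355 < 1745 → deficient

s(1745) = 355 (deficient)


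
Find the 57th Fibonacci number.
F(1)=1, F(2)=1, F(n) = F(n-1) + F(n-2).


Sequence: 1, 1, 2, 3, 5, 8, 13, 21, 34, 55, 89, 144, 233, 377, 610, 987, 1597, 2584, 4181, 6765, 10946, 17711, 28657, 46368, 75025, 121393, 196418, 317811, 514229, 832040, 1346269, 2178309, 3524578, 5702887, 9227465, 14930352, 24157817, 39088169, 63245986, 102334155, 165580141, 267914296, 433494437, 701408733, 1134903170, 1836311903, 2971215073, 4807526976, 7778742049, 12586269025, 20365011074, 32951280099, 53316291173, 86267571272, 139583862445, 225851433717, 365435296162
F(57) = 365435296162


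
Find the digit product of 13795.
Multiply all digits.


1 × 3 × 7 × 9 × 5 = 945


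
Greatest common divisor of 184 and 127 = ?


184 = 1 * 127 + 57
127 = 2 * 57 + 13
57 = 4 * 13 + 5
13 = 2 * 5 + 3
5 = 1 * 3 + 2
3 = 1 * 2 + 1
2 = 2 * 1 + 0
GCD = 1


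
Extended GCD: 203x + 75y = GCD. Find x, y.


Tabular extended Euclidean (each row: r = 203*s + 75*t):
r=203, s=1, t=0
r=75, s=0, t=1
q=2: r=53, s=1, t=-2   [203*(1) + 75*(-2) = 53]
q=1: r=22, s=-1, t=3   [203*(-1) + 75*(3) = 22]
q=2: r=9, s=3, t=-8   [203*(3) + 75*(-8) = 9]
q=2: r=4, s=-7, t=19   [203*(-7) + 75*(19) = 4]
q=2: r=1, s=17, t=-46   [203*(17) + 75*(-46) = 1]
q=4: r=0, s=-75, t=203   [203*(-75) + 75*(203) = 0]
GCD = 1; from the row with r=1: x=17, y=-46
Check: 203*(17) + 75*(-46) = 3451 - 3450 = 1

GCD = 1, x = 17, y = -46


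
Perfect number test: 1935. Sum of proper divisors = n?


Proper divisors of 1935: 1, 3, 5, 9, 15, 43, 45, 129, 215, 387, 645
Sum = 1 + 3 + 5 + 9 + 15 + 43 + 45 + 129 + 215 + 387 + 645 = 1497

No, 1935 is not perfect (1497 ≠ 1935)


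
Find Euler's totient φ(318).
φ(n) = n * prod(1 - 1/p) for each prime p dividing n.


318 = 2 × 3 × 53
Prime factors: 2, 3, 53
φ(318) = 318 × (1-1/2) × (1-1/3) × (1-1/53)
= 318 × 1/2 × 2/3 × 52/53 = 104

φ(318) = 104


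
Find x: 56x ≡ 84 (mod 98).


GCD(56, 98) = 14 divides 84
Divide: 4x ≡ 6 (mod 7)
x ≡ 5 (mod 7)


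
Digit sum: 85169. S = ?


8 + 5 + 1 + 6 + 9 = 29


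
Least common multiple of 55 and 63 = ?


GCD(55, 63) = 1
LCM = 55*63/1 = 3465/1 = 3465

LCM = 3465


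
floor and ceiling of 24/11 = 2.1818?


24/11 = 2.1818
floor = 2
ceil = 3

floor = 2, ceil = 3


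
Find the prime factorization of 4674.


4674 / 2 = 2337
2337 / 3 = 779
779 / 19 = 41
41 / 41 = 1
4674 = 2 × 3 × 19 × 41


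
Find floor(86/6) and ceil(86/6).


86/6 = 14.3333
floor = 14
ceil = 15

floor = 14, ceil = 15


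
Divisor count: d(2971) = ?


2971 = 2971^1
d(2971) = (1+1) = 2

2 divisors


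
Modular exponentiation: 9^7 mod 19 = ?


9^1 mod 19 = 9
9^2 mod 19 = 5
9^3 mod 19 = 7
9^4 mod 19 = 6
9^5 mod 19 = 16
9^6 mod 19 = 11
9^7 mod 19 = 4


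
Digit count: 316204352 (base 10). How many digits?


316204352 has 9 digits in base 10
floor(log10(316204352)) + 1 = floor(8.5000) + 1 = 9

9 digits (base 10)


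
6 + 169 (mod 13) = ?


6 + 169 = 175
175 mod 13 = 6


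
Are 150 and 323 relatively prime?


Euclidean algorithm:
323 = 2 * 150 + 23
150 = 6 * 23 + 12
23 = 1 * 12 + 11
12 = 1 * 11 + 1
11 = 11 * 1 + 0
GCD(150, 323) = 1

Yes, coprime (GCD = 1)


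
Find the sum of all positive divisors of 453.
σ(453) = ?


Divisors of 453: 1, 3, 151, 453
Sum = 1 + 3 + 151 + 453 = 608

σ(453) = 608


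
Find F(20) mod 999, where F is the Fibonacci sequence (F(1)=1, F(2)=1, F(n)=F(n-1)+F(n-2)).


F(k) mod 999 for k=1..20:
1, 1, 2, 3, 5, 8, 13, 21, 34, 55, 89, 144, 233, 377, 610, 987, 598, 586, 185, 771
F(20) mod 999 = 771


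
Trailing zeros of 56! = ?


floor(56/5) = 11
floor(56/25) = 2
Total = 13

13 trailing zeros


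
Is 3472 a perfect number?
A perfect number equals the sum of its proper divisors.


Proper divisors of 3472: 1, 2, 4, 7, 8, 14, 16, 28, 31, 56, 62, 112, 124, 217, 248, 434, 496, 868, 1736
Sum = 1 + 2 + 4 + 7 + 8 + 14 + 16 + 28 + 31 + 56 + 62 + 112 + 124 + 217 + 248 + 434 + 496 + 868 + 1736 = 4464

No, 3472 is not perfect (4464 ≠ 3472)


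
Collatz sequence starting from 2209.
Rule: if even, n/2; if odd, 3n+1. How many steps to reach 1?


2209 → 6628 → 3314 → 1657 → 4972 → 2486 → 1243 → 3730 → 1865 → 5596 → 2798 → 1399 → 4198 → 2099 → 6298 → 3149 → 9448 → 4724 → 2362 → 1181 → 3544 → 1772 → 886 → 443 → 1330 → 665 → 1996 → 998 → 499 → 1498 → 749 → 2248 → 1124 → 562 → 281 → 844 → 422 → 211 → 634 → 317 → 952 → 476 → 238 → 119 → 358 → 179 → 538 → 269 → 808 → 404 → 202 → 101 → 304 → 152 → 76 → 38 → 19 → 58 → 29 → 88 → 44 → 22 → 11 → 34 → 17 → 52 → 26 → 13 → 40 → 20 → 10 → 5 → 16 → 8 → 4 → 2 → 1
Total steps = 76

76 steps


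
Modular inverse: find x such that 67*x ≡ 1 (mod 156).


Use the extended Euclidean algorithm on (156, 67); each row r = 156*s + 67*t:
r=156, s=1, t=0
r=67, s=0, t=1
q=2: r=22, s=1, t=-2   [156*(1) + 67*(-2) = 22]
q=3: r=1, s=-3, t=7   [156*(-3) + 67*(7) = 1]
q=22: r=0, s=67, t=-156   [156*(67) + 67*(-156) = 0]
GCD = 1 with t = 7, so 67*(7) ≡ 1 (mod 156)
Inverse = 7 mod 156 = 7
Check: 67 * 7 = 469 ≡ 1 (mod 156)

67^(-1) ≡ 7 (mod 156)


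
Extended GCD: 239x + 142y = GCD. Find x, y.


Tabular extended Euclidean (each row: r = 239*s + 142*t):
r=239, s=1, t=0
r=142, s=0, t=1
q=1: r=97, s=1, t=-1   [239*(1) + 142*(-1) = 97]
q=1: r=45, s=-1, t=2   [239*(-1) + 142*(2) = 45]
q=2: r=7, s=3, t=-5   [239*(3) + 142*(-5) = 7]
q=6: r=3, s=-19, t=32   [239*(-19) + 142*(32) = 3]
q=2: r=1, s=41, t=-69   [239*(41) + 142*(-69) = 1]
q=3: r=0, s=-142, t=239   [239*(-142) + 142*(239) = 0]
GCD = 1; from the row with r=1: x=41, y=-69
Check: 239*(41) + 142*(-69) = 9799 - 9798 = 1

GCD = 1, x = 41, y = -69


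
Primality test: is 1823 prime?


Check divisors up to sqrt(1823) = 42.6966
No divisors found.
1823 is prime.

Yes, 1823 is prime


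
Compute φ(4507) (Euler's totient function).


4507 = 4507
Prime factors: 4507
φ(4507) = 4507 × (1-1/4507)
= 4507 × 4506/4507 = 4506

φ(4507) = 4506


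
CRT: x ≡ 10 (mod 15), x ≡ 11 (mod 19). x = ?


M = 15*19 = 285
M1 = M/15 = 19, M2 = M/19 = 15
M1^(-1) mod 15 = 4, M2^(-1) mod 19 = 14
x = 10*19*4 + 11*15*14 = 3070
3070 mod 285 = 220
Check: 220 mod 15 = 10 ✓, 220 mod 19 = 11 ✓

x ≡ 220 (mod 285)


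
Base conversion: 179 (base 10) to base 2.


179 (base 10) = 179 (decimal)
179 (decimal) = 10110011 (base 2)


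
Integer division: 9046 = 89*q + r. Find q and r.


9046 = 89 * 101 + 57
Check: 8989 + 57 = 9046

q = 101, r = 57


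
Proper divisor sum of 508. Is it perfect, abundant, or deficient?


Proper divisors: 1, 2, 4, 127, 254
Sum = 1 + 2 + 4 + 127 + 254 = 388
388 < 508 → deficient

s(508) = 388 (deficient)


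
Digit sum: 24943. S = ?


2 + 4 + 9 + 4 + 3 = 22


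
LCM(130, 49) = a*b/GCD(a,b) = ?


GCD(130, 49) = 1
LCM = 130*49/1 = 6370/1 = 6370

LCM = 6370


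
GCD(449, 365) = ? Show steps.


449 = 1 * 365 + 84
365 = 4 * 84 + 29
84 = 2 * 29 + 26
29 = 1 * 26 + 3
26 = 8 * 3 + 2
3 = 1 * 2 + 1
2 = 2 * 1 + 0
GCD = 1


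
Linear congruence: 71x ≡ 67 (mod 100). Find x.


GCD(71, 100) = 1, unique solution
a^(-1) mod 100 = 31
x = 31 * 67 mod 100 = 77

x ≡ 77 (mod 100)


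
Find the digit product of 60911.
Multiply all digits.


6 × 0 × 9 × 1 × 1 = 0


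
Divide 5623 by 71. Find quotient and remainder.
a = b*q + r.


5623 = 71 * 79 + 14
Check: 5609 + 14 = 5623

q = 79, r = 14


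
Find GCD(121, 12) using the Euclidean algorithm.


121 = 10 * 12 + 1
12 = 12 * 1 + 0
GCD = 1


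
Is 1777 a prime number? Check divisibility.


Check divisors up to sqrt(1777) = 42.1545
No divisors found.
1777 is prime.

Yes, 1777 is prime


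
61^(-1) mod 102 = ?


Use the extended Euclidean algorithm on (102, 61); each row r = 102*s + 61*t:
r=102, s=1, t=0
r=61, s=0, t=1
q=1: r=41, s=1, t=-1   [102*(1) + 61*(-1) = 41]
q=1: r=20, s=-1, t=2   [102*(-1) + 61*(2) = 20]
q=2: r=1, s=3, t=-5   [102*(3) + 61*(-5) = 1]
q=20: r=0, s=-61, t=102   [102*(-61) + 61*(102) = 0]
GCD = 1 with t = -5, so 61*(-5) ≡ 1 (mod 102)
Inverse = -5 mod 102 = 97
Check: 61 * 97 = 5917 ≡ 1 (mod 102)

61^(-1) ≡ 97 (mod 102)


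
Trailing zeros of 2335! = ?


floor(2335/5) = 467
floor(2335/25) = 93
floor(2335/125) = 18
floor(2335/625) = 3
Total = 581

581 trailing zeros


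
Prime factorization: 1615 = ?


1615 / 5 = 323
323 / 17 = 19
19 / 19 = 1
1615 = 5 × 17 × 19


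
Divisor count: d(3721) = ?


3721 = 61^2
d(3721) = (2+1) = 3

3 divisors


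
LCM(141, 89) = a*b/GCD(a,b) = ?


GCD(141, 89) = 1
LCM = 141*89/1 = 12549/1 = 12549

LCM = 12549


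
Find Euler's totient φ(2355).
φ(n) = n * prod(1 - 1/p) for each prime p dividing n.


2355 = 3 × 5 × 157
Prime factors: 3, 5, 157
φ(2355) = 2355 × (1-1/3) × (1-1/5) × (1-1/157)
= 2355 × 2/3 × 4/5 × 156/157 = 1248

φ(2355) = 1248


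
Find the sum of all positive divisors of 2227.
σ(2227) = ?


Divisors of 2227: 1, 17, 131, 2227
Sum = 1 + 17 + 131 + 2227 = 2376

σ(2227) = 2376


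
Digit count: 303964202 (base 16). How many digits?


303964202 in base 16 = 121E202A
Number of digits = 8

8 digits (base 16)


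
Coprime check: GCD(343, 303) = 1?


Euclidean algorithm:
343 = 1 * 303 + 40
303 = 7 * 40 + 23
40 = 1 * 23 + 17
23 = 1 * 17 + 6
17 = 2 * 6 + 5
6 = 1 * 5 + 1
5 = 5 * 1 + 0
GCD(343, 303) = 1

Yes, coprime (GCD = 1)


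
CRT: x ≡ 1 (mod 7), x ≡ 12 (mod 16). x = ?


M = 7*16 = 112
M1 = M/7 = 16, M2 = M/16 = 7
M1^(-1) mod 7 = 4, M2^(-1) mod 16 = 7
x = 1*16*4 + 12*7*7 = 652
652 mod 112 = 92
Check: 92 mod 7 = 1 ✓, 92 mod 16 = 12 ✓

x ≡ 92 (mod 112)


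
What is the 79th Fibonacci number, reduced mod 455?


F(k) mod 455 for k=1..79:
1, 1, 2, 3, 5, 8, 13, 21, 34, 55, 89, 144, 233, 377, 155, 77, 232, 309, 86, 395, 26, 421, 447, 413, 405, 363, 313, 221, 79, 300, 379, 224, 148, 372, 65, 437, 47, 29, 76, 105, 181, 286, 12, 298, 310, 153, 8, 161, 169, 330, 44, 374, 418, 337, 300, 182, 27, 209, 236, 445, 226, 216, 442, 203, 190, 393, 128, 66, 194, 260, 454, 259, 258, 62, 320, 382, 247, 174, 421
F(79) mod 455 = 421


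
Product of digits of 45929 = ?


4 × 5 × 9 × 2 × 9 = 3240


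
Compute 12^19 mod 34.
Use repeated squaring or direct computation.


12^1 mod 34 = 12
12^2 mod 34 = 8
12^3 mod 34 = 28
12^4 mod 34 = 30
12^5 mod 34 = 20
12^6 mod 34 = 2
12^7 mod 34 = 24
12^8 mod 34 = 16
12^9 mod 34 = 22
12^10 mod 34 = 26
12^11 mod 34 = 6
12^12 mod 34 = 4
12^13 mod 34 = 14
12^14 mod 34 = 32
12^15 mod 34 = 10
12^16 mod 34 = 18
12^17 mod 34 = 12
12^18 mod 34 = 8
12^19 mod 34 = 28


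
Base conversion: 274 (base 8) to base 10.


274 (base 8) = 188 (decimal)
188 (decimal) = 188 (base 10)


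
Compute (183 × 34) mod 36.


183 × 34 = 6222
6222 mod 36 = 30


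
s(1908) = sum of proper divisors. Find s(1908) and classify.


Proper divisors: 1, 2, 3, 4, 6, 9, 12, 18, 36, 53, 106, 159, 212, 318, 477, 636, 954
Sum = 1 + 2 + 3 + 4 + 6 + 9 + 12 + 18 + 36 + 53 + 106 + 159 + 212 + 318 + 477 + 636 + 954 = 3006
3006 > 1908 → abundant

s(1908) = 3006 (abundant)


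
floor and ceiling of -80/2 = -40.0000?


-80/2 = -40.0000
floor = -40
ceil = -40

floor = -40, ceil = -40


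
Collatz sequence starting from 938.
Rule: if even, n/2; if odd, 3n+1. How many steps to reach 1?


938 → 469 → 1408 → 704 → 352 → 176 → 88 → 44 → 22 → 11 → 34 → 17 → 52 → 26 → 13 → 40 → 20 → 10 → 5 → 16 → 8 → 4 → 2 → 1
Total steps = 23

23 steps


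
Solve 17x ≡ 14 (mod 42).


GCD(17, 42) = 1, unique solution
a^(-1) mod 42 = 5
x = 5 * 14 mod 42 = 28

x ≡ 28 (mod 42)


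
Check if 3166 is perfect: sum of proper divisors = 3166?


Proper divisors of 3166: 1, 2, 1583
Sum = 1 + 2 + 1583 = 1586

No, 3166 is not perfect (1586 ≠ 3166)


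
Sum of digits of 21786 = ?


2 + 1 + 7 + 8 + 6 = 24


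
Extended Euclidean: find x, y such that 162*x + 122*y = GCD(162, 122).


Tabular extended Euclidean (each row: r = 162*s + 122*t):
r=162, s=1, t=0
r=122, s=0, t=1
q=1: r=40, s=1, t=-1   [162*(1) + 122*(-1) = 40]
q=3: r=2, s=-3, t=4   [162*(-3) + 122*(4) = 2]
q=20: r=0, s=61, t=-81   [162*(61) + 122*(-81) = 0]
GCD = 2; from the row with r=2: x=-3, y=4
Check: 162*(-3) + 122*(4) = -486 + 488 = 2

GCD = 2, x = -3, y = 4


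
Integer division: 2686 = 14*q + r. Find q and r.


2686 = 14 * 191 + 12
Check: 2674 + 12 = 2686

q = 191, r = 12


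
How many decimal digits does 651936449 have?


651936449 has 9 digits in base 10
floor(log10(651936449)) + 1 = floor(8.8142) + 1 = 9

9 digits (base 10)


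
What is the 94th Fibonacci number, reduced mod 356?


F(k) mod 356 for k=1..94:
1, 1, 2, 3, 5, 8, 13, 21, 34, 55, 89, 144, 233, 21, 254, 275, 173, 92, 265, 1, 266, 267, 177, 88, 265, 353, 262, 259, 165, 68, 233, 301, 178, 123, 301, 68, 13, 81, 94, 175, 269, 88, 1, 89, 90, 179, 269, 92, 5, 97, 102, 199, 301, 144, 89, 233, 322, 199, 165, 8, 173, 181, 354, 179, 177, 0, 177, 177, 354, 175, 173, 348, 165, 157, 322, 123, 89, 212, 301, 157, 102, 259, 5, 264, 269, 177, 90, 267, 1, 268, 269, 181, 94, 275
F(94) mod 356 = 275


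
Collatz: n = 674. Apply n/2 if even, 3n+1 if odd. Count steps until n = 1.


674 → 337 → 1012 → 506 → 253 → 760 → 380 → 190 → 95 → 286 → 143 → 430 → 215 → 646 → 323 → 970 → 485 → 1456 → 728 → 364 → 182 → 91 → 274 → 137 → 412 → 206 → 103 → 310 → 155 → 466 → 233 → 700 → 350 → 175 → 526 → 263 → 790 → 395 → 1186 → 593 → 1780 → 890 → 445 → 1336 → 668 → 334 → 167 → 502 → 251 → 754 → 377 → 1132 → 566 → 283 → 850 → 425 → 1276 → 638 → 319 → 958 → 479 → 1438 → 719 → 2158 → 1079 → 3238 → 1619 → 4858 → 2429 → 7288 → 3644 → 1822 → 911 → 2734 → 1367 → 4102 → 2051 → 6154 → 3077 → 9232 → 4616 → 2308 → 1154 → 577 → 1732 → 866 → 433 → 1300 → 650 → 325 → 976 → 488 → 244 → 122 → 61 → 184 → 92 → 46 → 23 → 70 → 35 → 106 → 53 → 160 → 80 → 40 → 20 → 10 → 5 → 16 → 8 → 4 → 2 → 1
Total steps = 113

113 steps


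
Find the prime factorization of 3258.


3258 / 2 = 1629
1629 / 3 = 543
543 / 3 = 181
181 / 181 = 1
3258 = 2 × 3^2 × 181


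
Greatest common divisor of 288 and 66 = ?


288 = 4 * 66 + 24
66 = 2 * 24 + 18
24 = 1 * 18 + 6
18 = 3 * 6 + 0
GCD = 6


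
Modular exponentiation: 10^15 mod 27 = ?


10^1 mod 27 = 10
10^2 mod 27 = 19
10^3 mod 27 = 1
10^4 mod 27 = 10
10^5 mod 27 = 19
10^6 mod 27 = 1
10^7 mod 27 = 10
10^8 mod 27 = 19
10^9 mod 27 = 1
10^10 mod 27 = 10
10^11 mod 27 = 19
10^12 mod 27 = 1
10^13 mod 27 = 10
10^14 mod 27 = 19
10^15 mod 27 = 1


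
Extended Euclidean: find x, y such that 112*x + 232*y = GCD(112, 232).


Tabular extended Euclidean (each row: r = 112*s + 232*t):
r=112, s=1, t=0
r=232, s=0, t=1
q=0: r=112, s=1, t=0   [112*(1) + 232*(0) = 112]
q=2: r=8, s=-2, t=1   [112*(-2) + 232*(1) = 8]
q=14: r=0, s=29, t=-14   [112*(29) + 232*(-14) = 0]
GCD = 8; from the row with r=8: x=-2, y=1
Check: 112*(-2) + 232*(1) = -224 + 232 = 8

GCD = 8, x = -2, y = 1


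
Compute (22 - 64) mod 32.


22 - 64 = -42
-42 mod 32 = 22


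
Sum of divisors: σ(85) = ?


Divisors of 85: 1, 5, 17, 85
Sum = 1 + 5 + 17 + 85 = 108

σ(85) = 108


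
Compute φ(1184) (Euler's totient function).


1184 = 2^5 × 37
Prime factors: 2, 37
φ(1184) = 1184 × (1-1/2) × (1-1/37)
= 1184 × 1/2 × 36/37 = 576

φ(1184) = 576


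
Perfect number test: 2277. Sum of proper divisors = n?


Proper divisors of 2277: 1, 3, 9, 11, 23, 33, 69, 99, 207, 253, 759
Sum = 1 + 3 + 9 + 11 + 23 + 33 + 69 + 99 + 207 + 253 + 759 = 1467

No, 2277 is not perfect (1467 ≠ 2277)


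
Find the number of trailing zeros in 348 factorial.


floor(348/5) = 69
floor(348/25) = 13
floor(348/125) = 2
Total = 84

84 trailing zeros


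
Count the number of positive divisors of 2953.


2953 = 2953^1
d(2953) = (1+1) = 2

2 divisors


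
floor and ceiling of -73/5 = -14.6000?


-73/5 = -14.6000
floor = -15
ceil = -14

floor = -15, ceil = -14


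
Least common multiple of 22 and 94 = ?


GCD(22, 94) = 2
LCM = 22*94/2 = 2068/2 = 1034

LCM = 1034


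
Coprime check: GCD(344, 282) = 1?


Euclidean algorithm:
344 = 1 * 282 + 62
282 = 4 * 62 + 34
62 = 1 * 34 + 28
34 = 1 * 28 + 6
28 = 4 * 6 + 4
6 = 1 * 4 + 2
4 = 2 * 2 + 0
GCD(344, 282) = 2

No, not coprime (GCD = 2)


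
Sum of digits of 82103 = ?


8 + 2 + 1 + 0 + 3 = 14


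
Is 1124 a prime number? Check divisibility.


1124 / 2 = 562 (exact division)
1124 is NOT prime.

No, 1124 is not prime


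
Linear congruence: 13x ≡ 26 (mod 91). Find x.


GCD(13, 91) = 13 divides 26
Divide: 1x ≡ 2 (mod 7)
x ≡ 2 (mod 7)


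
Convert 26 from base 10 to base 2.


26 (base 10) = 26 (decimal)
26 (decimal) = 11010 (base 2)


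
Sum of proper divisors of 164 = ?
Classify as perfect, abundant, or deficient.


Proper divisors: 1, 2, 4, 41, 82
Sum = 1 + 2 + 4 + 41 + 82 = 130
130 < 164 → deficient

s(164) = 130 (deficient)


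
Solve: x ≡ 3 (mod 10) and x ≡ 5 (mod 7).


M = 10*7 = 70
M1 = M/10 = 7, M2 = M/7 = 10
M1^(-1) mod 10 = 3, M2^(-1) mod 7 = 5
x = 3*7*3 + 5*10*5 = 313
313 mod 70 = 33
Check: 33 mod 10 = 3 ✓, 33 mod 7 = 5 ✓

x ≡ 33 (mod 70)


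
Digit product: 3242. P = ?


3 × 2 × 4 × 2 = 48


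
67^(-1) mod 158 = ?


Use the extended Euclidean algorithm on (158, 67); each row r = 158*s + 67*t:
r=158, s=1, t=0
r=67, s=0, t=1
q=2: r=24, s=1, t=-2   [158*(1) + 67*(-2) = 24]
q=2: r=19, s=-2, t=5   [158*(-2) + 67*(5) = 19]
q=1: r=5, s=3, t=-7   [158*(3) + 67*(-7) = 5]
q=3: r=4, s=-11, t=26   [158*(-11) + 67*(26) = 4]
q=1: r=1, s=14, t=-33   [158*(14) + 67*(-33) = 1]
q=4: r=0, s=-67, t=158   [158*(-67) + 67*(158) = 0]
GCD = 1 with t = -33, so 67*(-33) ≡ 1 (mod 158)
Inverse = -33 mod 158 = 125
Check: 67 * 125 = 8375 ≡ 1 (mod 158)

67^(-1) ≡ 125 (mod 158)


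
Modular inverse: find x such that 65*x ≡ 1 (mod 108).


Use the extended Euclidean algorithm on (108, 65); each row r = 108*s + 65*t:
r=108, s=1, t=0
r=65, s=0, t=1
q=1: r=43, s=1, t=-1   [108*(1) + 65*(-1) = 43]
q=1: r=22, s=-1, t=2   [108*(-1) + 65*(2) = 22]
q=1: r=21, s=2, t=-3   [108*(2) + 65*(-3) = 21]
q=1: r=1, s=-3, t=5   [108*(-3) + 65*(5) = 1]
q=21: r=0, s=65, t=-108   [108*(65) + 65*(-108) = 0]
GCD = 1 with t = 5, so 65*(5) ≡ 1 (mod 108)
Inverse = 5 mod 108 = 5
Check: 65 * 5 = 325 ≡ 1 (mod 108)

65^(-1) ≡ 5 (mod 108)


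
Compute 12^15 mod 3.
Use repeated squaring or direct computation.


12^1 mod 3 = 0
12^2 mod 3 = 0
12^3 mod 3 = 0
12^4 mod 3 = 0
12^5 mod 3 = 0
12^6 mod 3 = 0
12^7 mod 3 = 0
12^8 mod 3 = 0
12^9 mod 3 = 0
12^10 mod 3 = 0
12^11 mod 3 = 0
12^12 mod 3 = 0
12^13 mod 3 = 0
12^14 mod 3 = 0
12^15 mod 3 = 0


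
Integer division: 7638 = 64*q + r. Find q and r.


7638 = 64 * 119 + 22
Check: 7616 + 22 = 7638

q = 119, r = 22


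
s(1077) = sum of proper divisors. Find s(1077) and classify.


Proper divisors: 1, 3, 359
Sum = 1 + 3 + 359 = 363
363 < 1077 → deficient

s(1077) = 363 (deficient)


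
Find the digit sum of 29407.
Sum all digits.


2 + 9 + 4 + 0 + 7 = 22


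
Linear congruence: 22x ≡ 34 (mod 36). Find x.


GCD(22, 36) = 2 divides 34
Divide: 11x ≡ 17 (mod 18)
x ≡ 13 (mod 18)


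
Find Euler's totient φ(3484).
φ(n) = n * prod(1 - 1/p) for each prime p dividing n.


3484 = 2^2 × 13 × 67
Prime factors: 2, 13, 67
φ(3484) = 3484 × (1-1/2) × (1-1/13) × (1-1/67)
= 3484 × 1/2 × 12/13 × 66/67 = 1584

φ(3484) = 1584


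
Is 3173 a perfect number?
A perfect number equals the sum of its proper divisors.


Proper divisors of 3173: 1, 19, 167
Sum = 1 + 19 + 167 = 187

No, 3173 is not perfect (187 ≠ 3173)


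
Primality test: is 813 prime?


813 / 3 = 271 (exact division)
813 is NOT prime.

No, 813 is not prime


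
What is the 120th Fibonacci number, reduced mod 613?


F(k) mod 613 for k=1..120:
1, 1, 2, 3, 5, 8, 13, 21, 34, 55, 89, 144, 233, 377, 610, 374, 371, 132, 503, 22, 525, 547, 459, 393, 239, 19, 258, 277, 535, 199, 121, 320, 441, 148, 589, 124, 100, 224, 324, 548, 259, 194, 453, 34, 487, 521, 395, 303, 85, 388, 473, 248, 108, 356, 464, 207, 58, 265, 323, 588, 298, 273, 571, 231, 189, 420, 609, 416, 412, 215, 14, 229, 243, 472, 102, 574, 63, 24, 87, 111, 198, 309, 507, 203, 97, 300, 397, 84, 481, 565, 433, 385, 205, 590, 182, 159, 341, 500, 228, 115, 343, 458, 188, 33, 221, 254, 475, 116, 591, 94, 72, 166, 238, 404, 29, 433, 462, 282, 131, 413
F(120) mod 613 = 413


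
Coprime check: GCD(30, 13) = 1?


Euclidean algorithm:
30 = 2 * 13 + 4
13 = 3 * 4 + 1
4 = 4 * 1 + 0
GCD(30, 13) = 1

Yes, coprime (GCD = 1)


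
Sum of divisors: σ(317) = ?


Divisors of 317: 1, 317
Sum = 1 + 317 = 318

σ(317) = 318


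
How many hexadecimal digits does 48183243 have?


48183243 in base 16 = 2DF37CB
Number of digits = 7

7 digits (base 16)


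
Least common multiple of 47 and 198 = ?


GCD(47, 198) = 1
LCM = 47*198/1 = 9306/1 = 9306

LCM = 9306


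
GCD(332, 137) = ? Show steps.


332 = 2 * 137 + 58
137 = 2 * 58 + 21
58 = 2 * 21 + 16
21 = 1 * 16 + 5
16 = 3 * 5 + 1
5 = 5 * 1 + 0
GCD = 1


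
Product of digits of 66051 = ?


6 × 6 × 0 × 5 × 1 = 0


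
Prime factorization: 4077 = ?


4077 / 3 = 1359
1359 / 3 = 453
453 / 3 = 151
151 / 151 = 1
4077 = 3^3 × 151


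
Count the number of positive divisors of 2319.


2319 = 3^1 × 773^1
d(2319) = (1+1) × (1+1) = 4

4 divisors


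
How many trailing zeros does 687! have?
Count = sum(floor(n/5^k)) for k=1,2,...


floor(687/5) = 137
floor(687/25) = 27
floor(687/125) = 5
floor(687/625) = 1
Total = 170

170 trailing zeros
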